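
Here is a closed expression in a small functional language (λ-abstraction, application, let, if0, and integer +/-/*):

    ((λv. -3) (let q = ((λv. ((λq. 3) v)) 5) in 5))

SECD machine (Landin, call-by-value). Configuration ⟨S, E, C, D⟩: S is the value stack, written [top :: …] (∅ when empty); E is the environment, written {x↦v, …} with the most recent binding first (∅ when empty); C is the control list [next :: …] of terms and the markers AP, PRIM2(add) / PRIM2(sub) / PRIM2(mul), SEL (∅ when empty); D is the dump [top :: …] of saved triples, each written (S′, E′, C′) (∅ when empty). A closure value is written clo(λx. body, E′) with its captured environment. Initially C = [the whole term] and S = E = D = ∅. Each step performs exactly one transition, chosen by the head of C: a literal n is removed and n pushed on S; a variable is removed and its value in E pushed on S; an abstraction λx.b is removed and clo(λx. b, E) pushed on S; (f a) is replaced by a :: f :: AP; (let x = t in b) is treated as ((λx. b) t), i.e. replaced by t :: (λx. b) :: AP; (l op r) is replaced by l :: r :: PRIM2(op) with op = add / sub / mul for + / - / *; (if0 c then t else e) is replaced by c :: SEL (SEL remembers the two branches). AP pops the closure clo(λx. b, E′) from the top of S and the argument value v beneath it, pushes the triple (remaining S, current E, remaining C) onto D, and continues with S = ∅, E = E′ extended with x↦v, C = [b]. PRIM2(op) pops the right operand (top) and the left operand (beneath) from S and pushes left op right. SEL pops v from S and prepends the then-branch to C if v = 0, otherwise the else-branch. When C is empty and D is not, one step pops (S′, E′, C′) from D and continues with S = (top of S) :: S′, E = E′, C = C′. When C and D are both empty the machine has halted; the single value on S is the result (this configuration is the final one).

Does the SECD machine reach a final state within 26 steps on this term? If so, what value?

Answer: -3

Execution trace:
[0] [S=∅ | E=∅ | C=[((λv. -3) (let q = ((λv. ((λq. 3) v)) 5) in 5))] | D=∅]
[1] [S=∅ | E=∅ | C=[(let q = ((λv. ((λq. 3) v)) 5) in 5) :: (λv. -3) :: AP] | D=∅]
[2] [S=∅ | E=∅ | C=[((λv. ((λq. 3) v)) 5) :: (λq. 5) :: AP :: (λv. -3) :: AP] | D=∅]
[3] [S=∅ | E=∅ | C=[5 :: (λv. ((λq. 3) v)) :: AP :: (λq. 5) :: AP :: (λv. -3) :: AP] | D=∅]
[4] [S=[5] | E=∅ | C=[(λv. ((λq. 3) v)) :: AP :: (λq. 5) :: AP :: (λv. -3) :: AP] | D=∅]
[5] [S=[clo(λv. ((λq. 3) v), ∅) :: 5] | E=∅ | C=[AP :: (λq. 5) :: AP :: (λv. -3) :: AP] | D=∅]
[6] [S=∅ | E={v↦5} | C=[((λq. 3) v)] | D=[(∅, ∅, [(λq. 5) :: AP :: (λv. -3) :: AP])]]
[7] [S=∅ | E={v↦5} | C=[v :: (λq. 3) :: AP] | D=[(∅, ∅, [(λq. 5) :: AP :: (λv. -3) :: AP])]]
[8] [S=[5] | E={v↦5} | C=[(λq. 3) :: AP] | D=[(∅, ∅, [(λq. 5) :: AP :: (λv. -3) :: AP])]]
[9] [S=[clo(λq. 3, {v↦5}) :: 5] | E={v↦5} | C=[AP] | D=[(∅, ∅, [(λq. 5) :: AP :: (λv. -3) :: AP])]]
[10] [S=∅ | E={q↦5, v↦5} | C=[3] | D=[(∅, {v↦5}, ∅) :: (∅, ∅, [(λq. 5) :: AP :: (λv. -3) :: AP])]]
[11] [S=[3] | E={q↦5, v↦5} | C=∅ | D=[(∅, {v↦5}, ∅) :: (∅, ∅, [(λq. 5) :: AP :: (λv. -3) :: AP])]]
[12] [S=[3] | E={v↦5} | C=∅ | D=[(∅, ∅, [(λq. 5) :: AP :: (λv. -3) :: AP])]]
[13] [S=[3] | E=∅ | C=[(λq. 5) :: AP :: (λv. -3) :: AP] | D=∅]
[14] [S=[clo(λq. 5, ∅) :: 3] | E=∅ | C=[AP :: (λv. -3) :: AP] | D=∅]
[15] [S=∅ | E={q↦3} | C=[5] | D=[(∅, ∅, [(λv. -3) :: AP])]]
[16] [S=[5] | E={q↦3} | C=∅ | D=[(∅, ∅, [(λv. -3) :: AP])]]
[17] [S=[5] | E=∅ | C=[(λv. -3) :: AP] | D=∅]
[18] [S=[clo(λv. -3, ∅) :: 5] | E=∅ | C=[AP] | D=∅]
[19] [S=∅ | E={v↦5} | C=[-3] | D=[(∅, ∅, ∅)]]
[20] [S=[-3] | E={v↦5} | C=∅ | D=[(∅, ∅, ∅)]]
[21] [S=[-3] | E=∅ | C=∅ | D=∅]
→ final value -3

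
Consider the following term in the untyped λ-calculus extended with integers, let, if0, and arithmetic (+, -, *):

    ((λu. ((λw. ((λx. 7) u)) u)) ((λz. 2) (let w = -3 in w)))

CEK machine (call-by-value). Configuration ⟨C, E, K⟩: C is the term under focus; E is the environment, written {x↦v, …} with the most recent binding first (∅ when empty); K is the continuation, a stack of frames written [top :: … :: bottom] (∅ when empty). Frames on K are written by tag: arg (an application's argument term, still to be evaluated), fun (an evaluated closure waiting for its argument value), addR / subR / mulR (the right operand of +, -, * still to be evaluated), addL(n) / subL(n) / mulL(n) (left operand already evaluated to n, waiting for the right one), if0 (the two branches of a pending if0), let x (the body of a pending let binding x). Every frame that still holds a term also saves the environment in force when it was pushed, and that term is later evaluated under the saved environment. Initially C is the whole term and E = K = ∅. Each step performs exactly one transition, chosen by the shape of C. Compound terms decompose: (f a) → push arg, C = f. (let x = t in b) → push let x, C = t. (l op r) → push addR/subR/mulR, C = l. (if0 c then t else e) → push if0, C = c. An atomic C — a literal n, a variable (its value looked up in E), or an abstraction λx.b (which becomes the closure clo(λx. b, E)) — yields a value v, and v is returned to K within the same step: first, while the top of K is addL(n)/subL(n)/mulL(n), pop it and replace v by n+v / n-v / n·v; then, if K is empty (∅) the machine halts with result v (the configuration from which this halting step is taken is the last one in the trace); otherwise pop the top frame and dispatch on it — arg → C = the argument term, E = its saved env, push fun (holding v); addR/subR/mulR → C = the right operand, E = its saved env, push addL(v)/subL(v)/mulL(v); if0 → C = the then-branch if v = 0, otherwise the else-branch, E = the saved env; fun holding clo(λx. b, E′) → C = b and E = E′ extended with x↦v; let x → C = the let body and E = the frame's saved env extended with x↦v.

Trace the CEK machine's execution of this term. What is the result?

Answer: 7

Derivation:
t=0: ⟨C=((λu. ((λw. ((λx. 7) u)) u)) ((λz. 2) (let w = -3 in w))); E=∅; K=∅⟩
t=1: ⟨C=(λu. ((λw. ((λx. 7) u)) u)); E=∅; K=[arg]⟩
t=2: ⟨C=((λz. 2) (let w = -3 in w)); E=∅; K=[fun]⟩
t=3: ⟨C=(λz. 2); E=∅; K=[arg :: fun]⟩
t=4: ⟨C=(let w = -3 in w); E=∅; K=[fun :: fun]⟩
t=5: ⟨C=-3; E=∅; K=[let w :: fun :: fun]⟩
t=6: ⟨C=w; E={w↦-3}; K=[fun :: fun]⟩
t=7: ⟨C=2; E={z↦-3}; K=[fun]⟩
t=8: ⟨C=((λw. ((λx. 7) u)) u); E={u↦2}; K=∅⟩
t=9: ⟨C=(λw. ((λx. 7) u)); E={u↦2}; K=[arg]⟩
t=10: ⟨C=u; E={u↦2}; K=[fun]⟩
t=11: ⟨C=((λx. 7) u); E={w↦2, u↦2}; K=∅⟩
t=12: ⟨C=(λx. 7); E={w↦2, u↦2}; K=[arg]⟩
t=13: ⟨C=u; E={w↦2, u↦2}; K=[fun]⟩
t=14: ⟨C=7; E={x↦2, w↦2, u↦2}; K=∅⟩
→ final value 7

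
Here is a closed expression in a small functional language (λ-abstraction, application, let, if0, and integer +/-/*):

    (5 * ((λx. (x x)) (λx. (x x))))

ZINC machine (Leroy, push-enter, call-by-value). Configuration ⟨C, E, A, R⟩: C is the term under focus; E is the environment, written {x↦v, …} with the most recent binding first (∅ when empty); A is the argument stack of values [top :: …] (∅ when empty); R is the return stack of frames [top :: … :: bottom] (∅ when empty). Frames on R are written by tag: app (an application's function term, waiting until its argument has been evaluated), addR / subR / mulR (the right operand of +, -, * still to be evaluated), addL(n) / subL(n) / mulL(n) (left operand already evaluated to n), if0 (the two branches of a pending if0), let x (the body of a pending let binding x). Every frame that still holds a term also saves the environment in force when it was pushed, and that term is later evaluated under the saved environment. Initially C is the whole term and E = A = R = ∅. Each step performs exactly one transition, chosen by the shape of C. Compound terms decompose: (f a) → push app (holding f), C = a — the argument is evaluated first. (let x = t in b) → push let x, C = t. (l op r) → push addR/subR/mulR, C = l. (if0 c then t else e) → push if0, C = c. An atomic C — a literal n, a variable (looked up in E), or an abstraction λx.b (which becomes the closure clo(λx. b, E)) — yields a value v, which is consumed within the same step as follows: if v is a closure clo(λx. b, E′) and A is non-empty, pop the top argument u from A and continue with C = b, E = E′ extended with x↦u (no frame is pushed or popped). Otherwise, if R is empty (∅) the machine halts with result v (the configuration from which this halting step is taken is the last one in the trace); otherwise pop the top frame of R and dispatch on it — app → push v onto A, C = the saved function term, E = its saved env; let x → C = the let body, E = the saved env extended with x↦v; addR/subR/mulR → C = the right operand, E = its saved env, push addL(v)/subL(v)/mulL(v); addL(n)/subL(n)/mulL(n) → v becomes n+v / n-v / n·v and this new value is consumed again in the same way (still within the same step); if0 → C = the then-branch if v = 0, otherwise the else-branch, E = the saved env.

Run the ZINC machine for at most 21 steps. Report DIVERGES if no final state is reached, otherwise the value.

[0] <C=(5 * ((λx. (x x)) (λx. (x x)))), E=∅, A=∅, R=∅>
[1] <C=5, E=∅, A=∅, R=[mulR]>
[2] <C=((λx. (x x)) (λx. (x x))), E=∅, A=∅, R=[mulL(5)]>
[3] <C=(λx. (x x)), E=∅, A=∅, R=[app :: mulL(5)]>
[4] <C=(λx. (x x)), E=∅, A=[clo(λx. (x x), ∅)], R=[mulL(5)]>
[5] <C=(x x), E={x↦clo(λx. (x x), ∅)}, A=∅, R=[mulL(5)]>
[6] <C=x, E={x↦clo(λx. (x x), ∅)}, A=∅, R=[app :: mulL(5)]>
[7] <C=x, E={x↦clo(λx. (x x), ∅)}, A=[clo(λx. (x x), ∅)], R=[mulL(5)]>
… configuration repeats with period 3 (steps 5–7 recur indefinitely) …

Answer: DIVERGES (no final state within 21 steps)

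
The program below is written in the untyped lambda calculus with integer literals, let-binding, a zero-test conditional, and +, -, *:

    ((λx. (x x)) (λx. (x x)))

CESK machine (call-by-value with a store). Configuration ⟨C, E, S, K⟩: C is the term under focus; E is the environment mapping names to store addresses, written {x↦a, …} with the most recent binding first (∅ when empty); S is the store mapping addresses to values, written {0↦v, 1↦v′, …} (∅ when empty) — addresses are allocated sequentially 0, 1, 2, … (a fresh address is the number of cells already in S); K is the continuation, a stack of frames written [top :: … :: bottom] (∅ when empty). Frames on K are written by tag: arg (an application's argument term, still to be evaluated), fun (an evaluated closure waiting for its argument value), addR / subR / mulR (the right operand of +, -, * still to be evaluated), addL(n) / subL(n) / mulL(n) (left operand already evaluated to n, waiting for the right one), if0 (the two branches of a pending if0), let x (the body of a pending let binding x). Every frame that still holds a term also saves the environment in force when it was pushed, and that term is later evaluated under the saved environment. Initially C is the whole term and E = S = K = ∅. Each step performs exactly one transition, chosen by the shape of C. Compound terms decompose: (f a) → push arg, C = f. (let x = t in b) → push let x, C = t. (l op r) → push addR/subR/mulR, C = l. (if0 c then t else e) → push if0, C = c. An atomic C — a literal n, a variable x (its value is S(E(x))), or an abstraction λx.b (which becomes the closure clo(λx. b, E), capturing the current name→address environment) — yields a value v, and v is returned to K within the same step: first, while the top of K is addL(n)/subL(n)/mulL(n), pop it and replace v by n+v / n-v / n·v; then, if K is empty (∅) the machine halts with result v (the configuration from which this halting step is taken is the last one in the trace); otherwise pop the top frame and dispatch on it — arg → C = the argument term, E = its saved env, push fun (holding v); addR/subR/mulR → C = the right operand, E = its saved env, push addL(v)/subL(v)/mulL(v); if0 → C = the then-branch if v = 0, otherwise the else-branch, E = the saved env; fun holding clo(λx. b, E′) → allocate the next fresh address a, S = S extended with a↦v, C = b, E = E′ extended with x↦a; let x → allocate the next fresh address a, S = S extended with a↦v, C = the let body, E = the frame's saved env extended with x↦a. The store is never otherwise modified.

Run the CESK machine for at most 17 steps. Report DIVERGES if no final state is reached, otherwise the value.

t=0: [C=((λx. (x x)) (λx. (x x))) | E=∅ | S=∅ | K=∅]
t=1: [C=(λx. (x x)) | E=∅ | S=∅ | K=[arg]]
t=2: [C=(λx. (x x)) | E=∅ | S=∅ | K=[fun]]
t=3: [C=(x x) | E={x↦0} | S={0↦clo(λx. (x x), ∅)} | K=∅]
t=4: [C=x | E={x↦0} | S={0↦clo(λx. (x x), ∅)} | K=[arg]]
t=5: [C=x | E={x↦0} | S={0↦clo(λx. (x x), ∅)} | K=[fun]]
t=6: [C=(x x) | E={x↦1} | S={0↦clo(λx. (x x), ∅), 1↦clo(λx. (x x), ∅)} | K=∅]
t=7: [C=x | E={x↦1} | S={0↦clo(λx. (x x), ∅), 1↦clo(λx. (x x), ∅)} | K=[arg]]
t=8: [C=x | E={x↦1} | S={0↦clo(λx. (x x), ∅), 1↦clo(λx. (x x), ∅)} | K=[fun]]
t=9: [C=(x x) | E={x↦2} | S={0↦clo(λx. (x x), ∅), 1↦clo(λx. (x x), ∅), 2↦clo(λx. (x x), ∅)} | K=∅]
t=10: [C=x | E={x↦2} | S={0↦clo(λx. (x x), ∅), 1↦clo(λx. (x x), ∅), 2↦clo(λx. (x x), ∅)} | K=[arg]]
t=11: [C=x | E={x↦2} | S={0↦clo(λx. (x x), ∅), 1↦clo(λx. (x x), ∅), 2↦clo(λx. (x x), ∅)} | K=[fun]]
t=12: [C=(x x) | E={x↦3} | S={0↦clo(λx. (x x), ∅), 1↦clo(λx. (x x), ∅), 2↦clo(λx. (x x), ∅), 3↦clo(λx. (x x), ∅)} | K=∅]
t=13: [C=x | E={x↦3} | S={0↦clo(λx. (x x), ∅), 1↦clo(λx. (x x), ∅), 2↦clo(λx. (x x), ∅), 3↦clo(λx. (x x), ∅)} | K=[arg]]
t=14: [C=x | E={x↦3} | S={0↦clo(λx. (x x), ∅), 1↦clo(λx. (x x), ∅), 2↦clo(λx. (x x), ∅), 3↦clo(λx. (x x), ∅)} | K=[fun]]
t=15: [C=(x x) | E={x↦4} | S={0↦clo(λx. (x x), ∅), 1↦clo(λx. (x x), ∅), 2↦clo(λx. (x x), ∅), 3↦clo(λx. (x x), ∅), 4↦clo(λx. (x x), ∅)} | K=∅]
t=16: [C=x | E={x↦4} | S={0↦clo(λx. (x x), ∅), 1↦clo(λx. (x x), ∅), 2↦clo(λx. (x x), ∅), 3↦clo(λx. (x x), ∅), 4↦clo(λx. (x x), ∅)} | K=[arg]]
t=17: [C=x | E={x↦4} | S={0↦clo(λx. (x x), ∅), 1↦clo(λx. (x x), ∅), 2↦clo(λx. (x x), ∅), 3↦clo(λx. (x x), ∅), 4↦clo(λx. (x x), ∅)} | K=[fun]]
→ 17 transitions taken and the configuration is still not final: no result within 17 steps

Answer: DIVERGES (no final state within 17 steps)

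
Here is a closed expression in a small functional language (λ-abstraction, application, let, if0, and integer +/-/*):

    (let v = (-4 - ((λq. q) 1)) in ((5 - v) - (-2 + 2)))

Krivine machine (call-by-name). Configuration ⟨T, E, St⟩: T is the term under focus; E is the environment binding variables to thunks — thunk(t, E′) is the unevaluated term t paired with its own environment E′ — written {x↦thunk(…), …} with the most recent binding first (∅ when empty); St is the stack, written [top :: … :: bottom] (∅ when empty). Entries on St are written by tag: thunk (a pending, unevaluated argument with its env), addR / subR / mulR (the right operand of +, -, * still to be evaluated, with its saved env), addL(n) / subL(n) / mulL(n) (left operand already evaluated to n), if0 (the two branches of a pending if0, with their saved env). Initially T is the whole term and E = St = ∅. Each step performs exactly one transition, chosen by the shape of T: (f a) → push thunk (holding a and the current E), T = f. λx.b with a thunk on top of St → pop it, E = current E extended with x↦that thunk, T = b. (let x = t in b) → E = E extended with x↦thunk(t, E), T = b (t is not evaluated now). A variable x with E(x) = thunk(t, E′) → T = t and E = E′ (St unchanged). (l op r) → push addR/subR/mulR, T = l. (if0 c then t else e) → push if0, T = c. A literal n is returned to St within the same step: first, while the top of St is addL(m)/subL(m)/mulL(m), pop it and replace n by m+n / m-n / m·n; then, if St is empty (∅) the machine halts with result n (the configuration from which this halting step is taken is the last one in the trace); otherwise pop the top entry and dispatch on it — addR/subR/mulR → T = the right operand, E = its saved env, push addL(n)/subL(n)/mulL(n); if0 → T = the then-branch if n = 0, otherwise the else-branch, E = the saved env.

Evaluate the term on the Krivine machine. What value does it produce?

t=0: <T=(let v = (-4 - ((λq. q) 1)) in ((5 - v) - (-2 + 2))), E=∅, St=∅>
t=1: <T=((5 - v) - (-2 + 2)), E={v↦thunk((-4 - ((λq. q) 1)), ∅)}, St=∅>
t=2: <T=(5 - v), E={v↦thunk((-4 - ((λq. q) 1)), ∅)}, St=[subR]>
t=3: <T=5, E={v↦thunk((-4 - ((λq. q) 1)), ∅)}, St=[subR :: subR]>
t=4: <T=v, E={v↦thunk((-4 - ((λq. q) 1)), ∅)}, St=[subL(5) :: subR]>
t=5: <T=(-4 - ((λq. q) 1)), E=∅, St=[subL(5) :: subR]>
t=6: <T=-4, E=∅, St=[subR :: subL(5) :: subR]>
t=7: <T=((λq. q) 1), E=∅, St=[subL(-4) :: subL(5) :: subR]>
t=8: <T=(λq. q), E=∅, St=[thunk :: subL(-4) :: subL(5) :: subR]>
t=9: <T=q, E={q↦thunk(1, ∅)}, St=[subL(-4) :: subL(5) :: subR]>
t=10: <T=1, E=∅, St=[subL(-4) :: subL(5) :: subR]>
t=11: <T=(-2 + 2), E={v↦thunk((-4 - ((λq. q) 1)), ∅)}, St=[subL(10)]>
t=12: <T=-2, E={v↦thunk((-4 - ((λq. q) 1)), ∅)}, St=[addR :: subL(10)]>
t=13: <T=2, E={v↦thunk((-4 - ((λq. q) 1)), ∅)}, St=[addL(-2) :: subL(10)]>
→ final value 10

Answer: 10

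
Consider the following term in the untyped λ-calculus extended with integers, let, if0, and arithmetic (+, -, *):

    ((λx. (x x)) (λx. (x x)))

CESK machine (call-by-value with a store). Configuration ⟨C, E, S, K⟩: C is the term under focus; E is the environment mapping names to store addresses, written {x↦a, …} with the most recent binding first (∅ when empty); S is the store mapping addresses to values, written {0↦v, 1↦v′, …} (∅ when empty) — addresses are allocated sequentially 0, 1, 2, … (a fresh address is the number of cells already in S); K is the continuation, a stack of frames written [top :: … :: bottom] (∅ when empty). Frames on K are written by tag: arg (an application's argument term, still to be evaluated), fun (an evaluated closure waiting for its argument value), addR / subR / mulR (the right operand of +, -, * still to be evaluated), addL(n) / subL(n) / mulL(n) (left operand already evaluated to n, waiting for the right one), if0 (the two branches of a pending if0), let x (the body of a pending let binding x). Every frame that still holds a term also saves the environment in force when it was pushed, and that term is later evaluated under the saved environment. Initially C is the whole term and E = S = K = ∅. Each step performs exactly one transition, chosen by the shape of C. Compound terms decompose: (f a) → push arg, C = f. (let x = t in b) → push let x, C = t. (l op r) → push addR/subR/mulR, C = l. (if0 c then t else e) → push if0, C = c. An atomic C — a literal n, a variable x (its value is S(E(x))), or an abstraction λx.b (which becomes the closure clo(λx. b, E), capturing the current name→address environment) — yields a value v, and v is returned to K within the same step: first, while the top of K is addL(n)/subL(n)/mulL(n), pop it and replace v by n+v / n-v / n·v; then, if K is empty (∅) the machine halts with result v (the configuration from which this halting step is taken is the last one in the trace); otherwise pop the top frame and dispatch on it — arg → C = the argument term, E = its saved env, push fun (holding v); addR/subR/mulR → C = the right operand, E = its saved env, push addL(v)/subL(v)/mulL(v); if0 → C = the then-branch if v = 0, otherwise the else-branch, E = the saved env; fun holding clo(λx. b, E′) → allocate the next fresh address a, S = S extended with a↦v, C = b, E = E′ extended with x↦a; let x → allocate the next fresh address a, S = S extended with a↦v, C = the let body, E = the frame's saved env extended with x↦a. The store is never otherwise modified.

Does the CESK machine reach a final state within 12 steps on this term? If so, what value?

[0] [C=((λx. (x x)) (λx. (x x))) | E=∅ | S=∅ | K=∅]
[1] [C=(λx. (x x)) | E=∅ | S=∅ | K=[arg]]
[2] [C=(λx. (x x)) | E=∅ | S=∅ | K=[fun]]
[3] [C=(x x) | E={x↦0} | S={0↦clo(λx. (x x), ∅)} | K=∅]
[4] [C=x | E={x↦0} | S={0↦clo(λx. (x x), ∅)} | K=[arg]]
[5] [C=x | E={x↦0} | S={0↦clo(λx. (x x), ∅)} | K=[fun]]
[6] [C=(x x) | E={x↦1} | S={0↦clo(λx. (x x), ∅), 1↦clo(λx. (x x), ∅)} | K=∅]
[7] [C=x | E={x↦1} | S={0↦clo(λx. (x x), ∅), 1↦clo(λx. (x x), ∅)} | K=[arg]]
[8] [C=x | E={x↦1} | S={0↦clo(λx. (x x), ∅), 1↦clo(λx. (x x), ∅)} | K=[fun]]
[9] [C=(x x) | E={x↦2} | S={0↦clo(λx. (x x), ∅), 1↦clo(λx. (x x), ∅), 2↦clo(λx. (x x), ∅)} | K=∅]
[10] [C=x | E={x↦2} | S={0↦clo(λx. (x x), ∅), 1↦clo(λx. (x x), ∅), 2↦clo(λx. (x x), ∅)} | K=[arg]]
[11] [C=x | E={x↦2} | S={0↦clo(λx. (x x), ∅), 1↦clo(λx. (x x), ∅), 2↦clo(λx. (x x), ∅)} | K=[fun]]
[12] [C=(x x) | E={x↦3} | S={0↦clo(λx. (x x), ∅), 1↦clo(λx. (x x), ∅), 2↦clo(λx. (x x), ∅), 3↦clo(λx. (x x), ∅)} | K=∅]
→ 12 transitions taken and the configuration is still not final: no result within 12 steps

Answer: DIVERGES (no final state within 12 steps)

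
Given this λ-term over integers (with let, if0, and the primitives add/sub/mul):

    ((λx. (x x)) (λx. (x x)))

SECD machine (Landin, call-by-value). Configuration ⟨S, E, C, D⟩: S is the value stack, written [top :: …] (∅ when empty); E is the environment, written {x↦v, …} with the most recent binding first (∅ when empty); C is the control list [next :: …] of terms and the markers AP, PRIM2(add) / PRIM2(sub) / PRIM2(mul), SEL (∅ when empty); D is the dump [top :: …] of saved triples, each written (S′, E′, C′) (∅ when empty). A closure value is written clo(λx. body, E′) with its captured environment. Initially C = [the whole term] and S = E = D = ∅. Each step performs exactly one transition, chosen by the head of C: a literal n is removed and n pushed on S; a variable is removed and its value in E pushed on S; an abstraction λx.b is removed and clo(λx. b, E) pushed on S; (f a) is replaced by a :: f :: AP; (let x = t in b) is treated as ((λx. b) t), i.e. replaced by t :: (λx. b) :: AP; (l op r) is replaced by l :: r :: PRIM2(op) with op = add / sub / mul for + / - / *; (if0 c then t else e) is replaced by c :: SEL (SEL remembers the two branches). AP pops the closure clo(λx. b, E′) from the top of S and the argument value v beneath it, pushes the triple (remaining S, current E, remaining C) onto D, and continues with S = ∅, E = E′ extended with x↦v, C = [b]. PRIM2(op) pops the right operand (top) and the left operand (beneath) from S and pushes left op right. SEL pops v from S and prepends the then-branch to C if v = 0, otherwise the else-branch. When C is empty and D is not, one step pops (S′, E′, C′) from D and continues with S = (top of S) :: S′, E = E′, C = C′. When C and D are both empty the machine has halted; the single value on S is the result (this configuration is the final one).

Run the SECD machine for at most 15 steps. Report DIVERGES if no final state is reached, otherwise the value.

Answer: DIVERGES (no final state within 15 steps)

Execution trace:
t=0: [S=∅ | E=∅ | C=[((λx. (x x)) (λx. (x x)))] | D=∅]
t=1: [S=∅ | E=∅ | C=[(λx. (x x)) :: (λx. (x x)) :: AP] | D=∅]
t=2: [S=[clo(λx. (x x), ∅)] | E=∅ | C=[(λx. (x x)) :: AP] | D=∅]
t=3: [S=[clo(λx. (x x), ∅) :: clo(λx. (x x), ∅)] | E=∅ | C=[AP] | D=∅]
t=4: [S=∅ | E={x↦clo(λx. (x x), ∅)} | C=[(x x)] | D=[(∅, ∅, ∅)]]
t=5: [S=∅ | E={x↦clo(λx. (x x), ∅)} | C=[x :: x :: AP] | D=[(∅, ∅, ∅)]]
t=6: [S=[clo(λx. (x x), ∅)] | E={x↦clo(λx. (x x), ∅)} | C=[x :: AP] | D=[(∅, ∅, ∅)]]
t=7: [S=[clo(λx. (x x), ∅) :: clo(λx. (x x), ∅)] | E={x↦clo(λx. (x x), ∅)} | C=[AP] | D=[(∅, ∅, ∅)]]
t=8: [S=∅ | E={x↦clo(λx. (x x), ∅)} | C=[(x x)] | D=[(∅, {x↦clo(λx. (x x), ∅)}, ∅) :: (∅, ∅, ∅)]]
t=9: [S=∅ | E={x↦clo(λx. (x x), ∅)} | C=[x :: x :: AP] | D=[(∅, {x↦clo(λx. (x x), ∅)}, ∅) :: (∅, ∅, ∅)]]
t=10: [S=[clo(λx. (x x), ∅)] | E={x↦clo(λx. (x x), ∅)} | C=[x :: AP] | D=[(∅, {x↦clo(λx. (x x), ∅)}, ∅) :: (∅, ∅, ∅)]]
t=11: [S=[clo(λx. (x x), ∅) :: clo(λx. (x x), ∅)] | E={x↦clo(λx. (x x), ∅)} | C=[AP] | D=[(∅, {x↦clo(λx. (x x), ∅)}, ∅) :: (∅, ∅, ∅)]]
t=12: [S=∅ | E={x↦clo(λx. (x x), ∅)} | C=[(x x)] | D=[(∅, {x↦clo(λx. (x x), ∅)}, ∅) :: (∅, {x↦clo(λx. (x x), ∅)}, ∅) :: (∅, ∅, ∅)]]
t=13: [S=∅ | E={x↦clo(λx. (x x), ∅)} | C=[x :: x :: AP] | D=[(∅, {x↦clo(λx. (x x), ∅)}, ∅) :: (∅, {x↦clo(λx. (x x), ∅)}, ∅) :: (∅, ∅, ∅)]]
t=14: [S=[clo(λx. (x x), ∅)] | E={x↦clo(λx. (x x), ∅)} | C=[x :: AP] | D=[(∅, {x↦clo(λx. (x x), ∅)}, ∅) :: (∅, {x↦clo(λx. (x x), ∅)}, ∅) :: (∅, ∅, ∅)]]
t=15: [S=[clo(λx. (x x), ∅) :: clo(λx. (x x), ∅)] | E={x↦clo(λx. (x x), ∅)} | C=[AP] | D=[(∅, {x↦clo(λx. (x x), ∅)}, ∅) :: (∅, {x↦clo(λx. (x x), ∅)}, ∅) :: (∅, ∅, ∅)]]
→ 15 transitions taken and the configuration is still not final: no result within 15 steps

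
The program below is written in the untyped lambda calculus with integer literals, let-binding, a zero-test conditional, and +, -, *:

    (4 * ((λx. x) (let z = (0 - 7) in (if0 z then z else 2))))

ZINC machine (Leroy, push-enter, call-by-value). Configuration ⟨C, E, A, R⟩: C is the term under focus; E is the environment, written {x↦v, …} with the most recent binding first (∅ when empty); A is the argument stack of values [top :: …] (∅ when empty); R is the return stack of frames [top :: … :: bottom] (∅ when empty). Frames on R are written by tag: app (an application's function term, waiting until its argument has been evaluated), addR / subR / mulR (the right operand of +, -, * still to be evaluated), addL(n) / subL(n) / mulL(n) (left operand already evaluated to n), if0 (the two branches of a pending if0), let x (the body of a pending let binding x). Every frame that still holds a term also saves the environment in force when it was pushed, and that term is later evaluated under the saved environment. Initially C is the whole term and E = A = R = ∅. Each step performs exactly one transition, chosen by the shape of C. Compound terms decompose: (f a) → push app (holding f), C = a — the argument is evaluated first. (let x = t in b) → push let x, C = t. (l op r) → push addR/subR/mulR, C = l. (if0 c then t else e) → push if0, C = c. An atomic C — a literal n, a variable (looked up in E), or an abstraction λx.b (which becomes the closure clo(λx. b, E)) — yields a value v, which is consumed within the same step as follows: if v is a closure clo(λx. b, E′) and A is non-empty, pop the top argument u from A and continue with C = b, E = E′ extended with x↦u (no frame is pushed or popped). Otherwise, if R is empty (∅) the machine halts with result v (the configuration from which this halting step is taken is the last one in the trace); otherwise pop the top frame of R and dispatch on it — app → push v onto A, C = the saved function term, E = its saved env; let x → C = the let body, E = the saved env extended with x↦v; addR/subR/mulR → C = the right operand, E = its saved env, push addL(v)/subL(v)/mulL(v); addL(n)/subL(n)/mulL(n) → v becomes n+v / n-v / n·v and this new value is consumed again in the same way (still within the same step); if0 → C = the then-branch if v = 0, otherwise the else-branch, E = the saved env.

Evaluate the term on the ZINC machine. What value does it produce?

Answer: 8

Derivation:
step 0: <C=(4 * ((λx. x) (let z = (0 - 7) in (if0 z then z else 2)))), E=∅, A=∅, R=∅>
step 1: <C=4, E=∅, A=∅, R=[mulR]>
step 2: <C=((λx. x) (let z = (0 - 7) in (if0 z then z else 2))), E=∅, A=∅, R=[mulL(4)]>
step 3: <C=(let z = (0 - 7) in (if0 z then z else 2)), E=∅, A=∅, R=[app :: mulL(4)]>
step 4: <C=(0 - 7), E=∅, A=∅, R=[let z :: app :: mulL(4)]>
step 5: <C=0, E=∅, A=∅, R=[subR :: let z :: app :: mulL(4)]>
step 6: <C=7, E=∅, A=∅, R=[subL(0) :: let z :: app :: mulL(4)]>
step 7: <C=(if0 z then z else 2), E={z↦-7}, A=∅, R=[app :: mulL(4)]>
step 8: <C=z, E={z↦-7}, A=∅, R=[if0 :: app :: mulL(4)]>
step 9: <C=2, E={z↦-7}, A=∅, R=[app :: mulL(4)]>
step 10: <C=(λx. x), E=∅, A=[2], R=[mulL(4)]>
step 11: <C=x, E={x↦2}, A=∅, R=[mulL(4)]>
→ final value 8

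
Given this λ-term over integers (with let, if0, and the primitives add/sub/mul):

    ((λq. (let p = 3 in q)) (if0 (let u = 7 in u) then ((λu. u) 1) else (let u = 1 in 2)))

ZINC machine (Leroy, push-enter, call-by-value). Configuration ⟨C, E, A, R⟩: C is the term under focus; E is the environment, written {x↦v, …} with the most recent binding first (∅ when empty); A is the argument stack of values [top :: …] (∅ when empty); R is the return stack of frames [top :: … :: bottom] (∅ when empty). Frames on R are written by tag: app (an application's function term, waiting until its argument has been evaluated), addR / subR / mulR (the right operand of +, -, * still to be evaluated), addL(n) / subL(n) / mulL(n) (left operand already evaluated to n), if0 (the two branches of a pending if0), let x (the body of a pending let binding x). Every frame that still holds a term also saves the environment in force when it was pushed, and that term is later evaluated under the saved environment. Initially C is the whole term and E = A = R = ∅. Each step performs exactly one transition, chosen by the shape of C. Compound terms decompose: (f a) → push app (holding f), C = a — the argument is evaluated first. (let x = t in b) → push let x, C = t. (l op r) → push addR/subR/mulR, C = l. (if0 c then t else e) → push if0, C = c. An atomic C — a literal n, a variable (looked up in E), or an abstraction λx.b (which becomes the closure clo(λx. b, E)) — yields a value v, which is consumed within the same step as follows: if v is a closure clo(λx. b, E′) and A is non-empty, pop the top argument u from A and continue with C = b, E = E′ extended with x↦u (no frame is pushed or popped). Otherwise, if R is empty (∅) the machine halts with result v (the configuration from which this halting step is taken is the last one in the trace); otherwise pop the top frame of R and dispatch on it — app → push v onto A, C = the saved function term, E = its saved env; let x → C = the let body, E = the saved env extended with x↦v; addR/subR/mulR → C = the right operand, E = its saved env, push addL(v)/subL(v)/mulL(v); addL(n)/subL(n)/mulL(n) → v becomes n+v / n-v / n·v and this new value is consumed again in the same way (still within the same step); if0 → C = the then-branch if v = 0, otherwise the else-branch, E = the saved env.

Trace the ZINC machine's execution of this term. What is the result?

t=0: ⟨C=((λq. (let p = 3 in q)) (if0 (let u = 7 in u) then ((λu. u) 1) else (let u = 1 in 2))); E=∅; A=∅; R=∅⟩
t=1: ⟨C=(if0 (let u = 7 in u) then ((λu. u) 1) else (let u = 1 in 2)); E=∅; A=∅; R=[app]⟩
t=2: ⟨C=(let u = 7 in u); E=∅; A=∅; R=[if0 :: app]⟩
t=3: ⟨C=7; E=∅; A=∅; R=[let u :: if0 :: app]⟩
t=4: ⟨C=u; E={u↦7}; A=∅; R=[if0 :: app]⟩
t=5: ⟨C=(let u = 1 in 2); E=∅; A=∅; R=[app]⟩
t=6: ⟨C=1; E=∅; A=∅; R=[let u :: app]⟩
t=7: ⟨C=2; E={u↦1}; A=∅; R=[app]⟩
t=8: ⟨C=(λq. (let p = 3 in q)); E=∅; A=[2]; R=∅⟩
t=9: ⟨C=(let p = 3 in q); E={q↦2}; A=∅; R=∅⟩
t=10: ⟨C=3; E={q↦2}; A=∅; R=[let p]⟩
t=11: ⟨C=q; E={p↦3, q↦2}; A=∅; R=∅⟩
→ final value 2

Answer: 2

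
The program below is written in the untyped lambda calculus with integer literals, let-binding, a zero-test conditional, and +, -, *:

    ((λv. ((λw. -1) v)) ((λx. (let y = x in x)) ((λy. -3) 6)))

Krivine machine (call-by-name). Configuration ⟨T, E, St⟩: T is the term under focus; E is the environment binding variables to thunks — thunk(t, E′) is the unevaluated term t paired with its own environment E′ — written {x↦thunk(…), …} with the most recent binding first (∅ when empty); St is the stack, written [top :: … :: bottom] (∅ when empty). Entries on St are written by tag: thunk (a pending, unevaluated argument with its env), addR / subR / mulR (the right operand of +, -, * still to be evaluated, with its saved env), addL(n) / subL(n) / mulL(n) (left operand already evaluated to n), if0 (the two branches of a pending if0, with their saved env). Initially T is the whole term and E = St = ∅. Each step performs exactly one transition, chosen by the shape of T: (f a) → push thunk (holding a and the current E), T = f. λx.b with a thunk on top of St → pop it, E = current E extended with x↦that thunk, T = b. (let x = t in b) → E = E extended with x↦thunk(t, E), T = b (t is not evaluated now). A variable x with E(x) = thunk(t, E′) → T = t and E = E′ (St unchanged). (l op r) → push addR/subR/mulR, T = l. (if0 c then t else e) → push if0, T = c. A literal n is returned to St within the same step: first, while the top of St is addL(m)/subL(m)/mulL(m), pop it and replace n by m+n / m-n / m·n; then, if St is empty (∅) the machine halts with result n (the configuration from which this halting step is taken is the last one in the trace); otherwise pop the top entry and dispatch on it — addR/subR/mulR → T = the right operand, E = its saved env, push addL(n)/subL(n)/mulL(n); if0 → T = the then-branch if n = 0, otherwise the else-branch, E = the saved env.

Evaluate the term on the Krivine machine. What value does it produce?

Answer: -1

Machine steps:
step 0: <T=((λv. ((λw. -1) v)) ((λx. (let y = x in x)) ((λy. -3) 6))), E=∅, St=∅>
step 1: <T=(λv. ((λw. -1) v)), E=∅, St=[thunk]>
step 2: <T=((λw. -1) v), E={v↦thunk(((λx. (let y = x in x)) ((λy. -3) 6)), ∅)}, St=∅>
step 3: <T=(λw. -1), E={v↦thunk(((λx. (let y = x in x)) ((λy. -3) 6)), ∅)}, St=[thunk]>
step 4: <T=-1, E={w↦thunk(v, {v↦thunk(((λx. (let y = x in x)) ((λy. -3) 6)), ∅)}), v↦thunk(((λx. (let y = x in x)) ((λy. -3) 6)), ∅)}, St=∅>
→ final value -1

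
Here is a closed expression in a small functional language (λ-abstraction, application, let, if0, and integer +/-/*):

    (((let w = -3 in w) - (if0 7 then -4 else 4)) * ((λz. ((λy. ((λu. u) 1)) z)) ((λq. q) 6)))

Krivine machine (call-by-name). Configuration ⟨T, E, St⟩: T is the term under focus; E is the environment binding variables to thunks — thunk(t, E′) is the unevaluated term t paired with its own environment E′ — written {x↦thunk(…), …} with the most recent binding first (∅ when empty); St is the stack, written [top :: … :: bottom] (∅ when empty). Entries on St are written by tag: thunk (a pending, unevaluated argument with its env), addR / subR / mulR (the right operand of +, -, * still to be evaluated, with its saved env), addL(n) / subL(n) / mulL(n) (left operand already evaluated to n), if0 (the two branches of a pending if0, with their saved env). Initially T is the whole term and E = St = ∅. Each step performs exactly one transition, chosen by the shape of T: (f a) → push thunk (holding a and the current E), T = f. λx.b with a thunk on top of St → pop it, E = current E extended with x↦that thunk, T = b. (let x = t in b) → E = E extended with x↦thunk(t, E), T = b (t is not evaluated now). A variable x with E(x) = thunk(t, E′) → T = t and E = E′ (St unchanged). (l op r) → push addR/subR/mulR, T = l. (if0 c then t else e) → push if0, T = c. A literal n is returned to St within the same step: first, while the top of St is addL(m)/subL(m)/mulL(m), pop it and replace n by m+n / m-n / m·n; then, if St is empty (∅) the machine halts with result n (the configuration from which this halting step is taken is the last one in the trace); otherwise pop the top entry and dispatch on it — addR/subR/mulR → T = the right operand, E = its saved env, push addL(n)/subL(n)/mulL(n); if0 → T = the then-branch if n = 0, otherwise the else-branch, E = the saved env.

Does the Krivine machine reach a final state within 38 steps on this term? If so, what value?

Answer: -7

Machine steps:
t=0: <T=(((let w = -3 in w) - (if0 7 then -4 else 4)) * ((λz. ((λy. ((λu. u) 1)) z)) ((λq. q) 6))), E=∅, St=∅>
t=1: <T=((let w = -3 in w) - (if0 7 then -4 else 4)), E=∅, St=[mulR]>
t=2: <T=(let w = -3 in w), E=∅, St=[subR :: mulR]>
t=3: <T=w, E={w↦thunk(-3, ∅)}, St=[subR :: mulR]>
t=4: <T=-3, E=∅, St=[subR :: mulR]>
t=5: <T=(if0 7 then -4 else 4), E=∅, St=[subL(-3) :: mulR]>
t=6: <T=7, E=∅, St=[if0 :: subL(-3) :: mulR]>
t=7: <T=4, E=∅, St=[subL(-3) :: mulR]>
t=8: <T=((λz. ((λy. ((λu. u) 1)) z)) ((λq. q) 6)), E=∅, St=[mulL(-7)]>
t=9: <T=(λz. ((λy. ((λu. u) 1)) z)), E=∅, St=[thunk :: mulL(-7)]>
t=10: <T=((λy. ((λu. u) 1)) z), E={z↦thunk(((λq. q) 6), ∅)}, St=[mulL(-7)]>
t=11: <T=(λy. ((λu. u) 1)), E={z↦thunk(((λq. q) 6), ∅)}, St=[thunk :: mulL(-7)]>
t=12: <T=((λu. u) 1), E={y↦thunk(z, {z↦thunk(((λq. q) 6), ∅)}), z↦thunk(((λq. q) 6), ∅)}, St=[mulL(-7)]>
t=13: <T=(λu. u), E={y↦thunk(z, {z↦thunk(((λq. q) 6), ∅)}), z↦thunk(((λq. q) 6), ∅)}, St=[thunk :: mulL(-7)]>
t=14: <T=u, E={u↦thunk(1, {y↦thunk(z, {z↦thunk(((λq. q) 6), ∅)}), z↦thunk(((λq. q) 6), ∅)}), y↦thunk(z, {z↦thunk(((λq. q) 6), ∅)}), z↦thunk(((λq. q) 6), ∅)}, St=[mulL(-7)]>
t=15: <T=1, E={y↦thunk(z, {z↦thunk(((λq. q) 6), ∅)}), z↦thunk(((λq. q) 6), ∅)}, St=[mulL(-7)]>
→ final value -7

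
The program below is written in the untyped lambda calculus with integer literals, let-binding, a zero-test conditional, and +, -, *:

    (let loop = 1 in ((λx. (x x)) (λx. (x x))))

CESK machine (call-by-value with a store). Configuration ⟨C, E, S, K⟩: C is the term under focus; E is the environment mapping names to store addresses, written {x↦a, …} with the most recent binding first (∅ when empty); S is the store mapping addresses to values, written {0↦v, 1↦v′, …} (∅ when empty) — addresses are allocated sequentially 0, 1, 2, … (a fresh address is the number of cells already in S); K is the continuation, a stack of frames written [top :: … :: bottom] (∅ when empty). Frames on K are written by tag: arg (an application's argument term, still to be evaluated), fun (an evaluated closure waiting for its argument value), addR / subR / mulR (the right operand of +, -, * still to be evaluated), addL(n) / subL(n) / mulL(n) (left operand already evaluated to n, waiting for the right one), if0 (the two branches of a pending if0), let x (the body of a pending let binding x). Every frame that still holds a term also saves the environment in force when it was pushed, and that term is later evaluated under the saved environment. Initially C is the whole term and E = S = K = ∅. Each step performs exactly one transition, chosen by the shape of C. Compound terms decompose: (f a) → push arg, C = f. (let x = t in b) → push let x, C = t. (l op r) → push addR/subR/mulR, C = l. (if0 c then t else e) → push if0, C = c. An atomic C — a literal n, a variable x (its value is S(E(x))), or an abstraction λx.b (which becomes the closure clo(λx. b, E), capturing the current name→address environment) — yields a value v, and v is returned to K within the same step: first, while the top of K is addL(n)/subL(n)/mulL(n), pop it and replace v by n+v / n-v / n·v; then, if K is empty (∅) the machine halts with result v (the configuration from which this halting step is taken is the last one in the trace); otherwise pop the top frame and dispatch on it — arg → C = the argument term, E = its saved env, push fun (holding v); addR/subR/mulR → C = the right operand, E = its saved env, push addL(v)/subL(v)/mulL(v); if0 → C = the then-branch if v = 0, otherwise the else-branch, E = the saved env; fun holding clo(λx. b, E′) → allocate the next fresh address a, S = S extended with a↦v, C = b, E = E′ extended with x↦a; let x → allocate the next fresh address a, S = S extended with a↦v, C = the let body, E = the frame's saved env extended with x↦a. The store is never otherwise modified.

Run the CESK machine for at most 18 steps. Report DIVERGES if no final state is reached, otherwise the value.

Answer: DIVERGES (no final state within 18 steps)

Machine steps:
t=0: [C=(let loop = 1 in ((λx. (x x)) (λx. (x x)))) | E=∅ | S=∅ | K=∅]
t=1: [C=1 | E=∅ | S=∅ | K=[let loop]]
t=2: [C=((λx. (x x)) (λx. (x x))) | E={loop↦0} | S={0↦1} | K=∅]
t=3: [C=(λx. (x x)) | E={loop↦0} | S={0↦1} | K=[arg]]
t=4: [C=(λx. (x x)) | E={loop↦0} | S={0↦1} | K=[fun]]
t=5: [C=(x x) | E={x↦1, loop↦0} | S={0↦1, 1↦clo(λx. (x x), {loop↦0})} | K=∅]
t=6: [C=x | E={x↦1, loop↦0} | S={0↦1, 1↦clo(λx. (x x), {loop↦0})} | K=[arg]]
t=7: [C=x | E={x↦1, loop↦0} | S={0↦1, 1↦clo(λx. (x x), {loop↦0})} | K=[fun]]
t=8: [C=(x x) | E={x↦2, loop↦0} | S={0↦1, 1↦clo(λx. (x x), {loop↦0}), 2↦clo(λx. (x x), {loop↦0})} | K=∅]
t=9: [C=x | E={x↦2, loop↦0} | S={0↦1, 1↦clo(λx. (x x), {loop↦0}), 2↦clo(λx. (x x), {loop↦0})} | K=[arg]]
t=10: [C=x | E={x↦2, loop↦0} | S={0↦1, 1↦clo(λx. (x x), {loop↦0}), 2↦clo(λx. (x x), {loop↦0})} | K=[fun]]
t=11: [C=(x x) | E={x↦3, loop↦0} | S={0↦1, 1↦clo(λx. (x x), {loop↦0}), 2↦clo(λx. (x x), {loop↦0}), 3↦clo(λx. (x x), {loop↦0})} | K=∅]
t=12: [C=x | E={x↦3, loop↦0} | S={0↦1, 1↦clo(λx. (x x), {loop↦0}), 2↦clo(λx. (x x), {loop↦0}), 3↦clo(λx. (x x), {loop↦0})} | K=[arg]]
t=13: [C=x | E={x↦3, loop↦0} | S={0↦1, 1↦clo(λx. (x x), {loop↦0}), 2↦clo(λx. (x x), {loop↦0}), 3↦clo(λx. (x x), {loop↦0})} | K=[fun]]
t=14: [C=(x x) | E={x↦4, loop↦0} | S={0↦1, 1↦clo(λx. (x x), {loop↦0}), 2↦clo(λx. (x x), {loop↦0}), 3↦clo(λx. (x x), {loop↦0}), 4↦clo(λx. (x x), {loop↦0})} | K=∅]
t=15: [C=x | E={x↦4, loop↦0} | S={0↦1, 1↦clo(λx. (x x), {loop↦0}), 2↦clo(λx. (x x), {loop↦0}), 3↦clo(λx. (x x), {loop↦0}), 4↦clo(λx. (x x), {loop↦0})} | K=[arg]]
t=16: [C=x | E={x↦4, loop↦0} | S={0↦1, 1↦clo(λx. (x x), {loop↦0}), 2↦clo(λx. (x x), {loop↦0}), 3↦clo(λx. (x x), {loop↦0}), 4↦clo(λx. (x x), {loop↦0})} | K=[fun]]
t=17: [C=(x x) | E={x↦5, loop↦0} | S={0↦1, 1↦clo(λx. (x x), {loop↦0}), 2↦clo(λx. (x x), {loop↦0}), 3↦clo(λx. (x x), {loop↦0}), 4↦clo(λx. (x x), {loop↦0}), 5↦clo(λx. (x x), {loop↦0})} | K=∅]
t=18: [C=x | E={x↦5, loop↦0} | S={0↦1, 1↦clo(λx. (x x), {loop↦0}), 2↦clo(λx. (x x), {loop↦0}), 3↦clo(λx. (x x), {loop↦0}), 4↦clo(λx. (x x), {loop↦0}), 5↦clo(λx. (x x), {loop↦0})} | K=[arg]]
→ 18 transitions taken and the configuration is still not final: no result within 18 steps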